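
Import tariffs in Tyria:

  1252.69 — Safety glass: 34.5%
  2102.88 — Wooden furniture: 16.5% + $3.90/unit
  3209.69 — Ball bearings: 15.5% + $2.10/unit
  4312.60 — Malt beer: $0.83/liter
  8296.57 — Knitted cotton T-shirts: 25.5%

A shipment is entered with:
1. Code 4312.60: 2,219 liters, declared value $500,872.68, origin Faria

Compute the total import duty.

Line 1 (4312.60, Faria, 2,219 liters, $500,872.68):
Base rate for 4312.60 is $0.83/liter.
Duty = 2,219 × $0.83 = $1,841.77.

$1,841.77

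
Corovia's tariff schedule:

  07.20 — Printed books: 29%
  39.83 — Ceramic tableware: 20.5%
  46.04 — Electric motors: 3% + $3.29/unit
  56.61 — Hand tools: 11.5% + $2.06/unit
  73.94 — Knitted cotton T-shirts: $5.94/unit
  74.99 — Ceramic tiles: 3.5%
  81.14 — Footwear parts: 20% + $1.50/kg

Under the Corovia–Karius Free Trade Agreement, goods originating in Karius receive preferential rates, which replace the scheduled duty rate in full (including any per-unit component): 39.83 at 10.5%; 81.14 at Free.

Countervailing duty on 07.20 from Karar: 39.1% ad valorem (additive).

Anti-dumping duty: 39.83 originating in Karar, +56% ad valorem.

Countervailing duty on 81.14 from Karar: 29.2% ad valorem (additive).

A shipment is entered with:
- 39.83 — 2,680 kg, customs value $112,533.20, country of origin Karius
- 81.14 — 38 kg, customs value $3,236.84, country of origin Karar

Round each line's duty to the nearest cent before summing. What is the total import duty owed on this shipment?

Line 1 (39.83, Karius, 2,680 kg, $112,533.20):
Base rate for 39.83 is 20.5%.
Origin Karius qualifies under the Corovia–Karius agreement and 39.83 is covered: preferential rate 10.5% applies instead.
The additional-duty order on 39.83 targets Karar, not Karius; it does not apply.
Duty = $112,533.20 × 10.5% = $11,815.99.
Line 2 (81.14, Karar, 38 kg, $3,236.84):
Base rate for 81.14 is 20% + $1.50/kg.
81.14 has an FTA preferential rate, but origin Karar is not Karius; base rate stands.
Additional duty on 81.14 from Karar: +29.2%. Applied ad valorem rate: 20% + 29.2% = 49.2%.
Duty = $3,236.84 × 49.2% + 38 × $1.50 = $1,649.53.
Total = $11,815.99 + $1,649.53 = $13,465.52.

$13,465.52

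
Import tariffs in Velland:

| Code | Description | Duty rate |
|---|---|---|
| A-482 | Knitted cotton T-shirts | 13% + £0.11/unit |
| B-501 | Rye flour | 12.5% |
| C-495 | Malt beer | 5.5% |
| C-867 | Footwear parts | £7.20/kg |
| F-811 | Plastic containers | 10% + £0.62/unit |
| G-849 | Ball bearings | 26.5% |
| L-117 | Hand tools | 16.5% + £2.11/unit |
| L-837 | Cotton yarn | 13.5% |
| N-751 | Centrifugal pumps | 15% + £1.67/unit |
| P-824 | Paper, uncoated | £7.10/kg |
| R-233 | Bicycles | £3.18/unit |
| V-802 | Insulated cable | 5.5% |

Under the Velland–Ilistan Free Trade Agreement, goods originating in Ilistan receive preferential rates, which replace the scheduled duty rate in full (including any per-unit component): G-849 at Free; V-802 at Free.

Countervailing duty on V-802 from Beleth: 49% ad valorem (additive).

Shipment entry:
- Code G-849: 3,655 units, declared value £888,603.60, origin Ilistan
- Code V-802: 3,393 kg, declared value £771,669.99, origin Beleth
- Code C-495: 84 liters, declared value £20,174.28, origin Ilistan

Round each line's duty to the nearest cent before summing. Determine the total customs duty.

£421,669.73

Line 1 (G-849, Ilistan, 3,655 units, £888,603.60):
Base rate for G-849 is 26.5%.
Origin Ilistan qualifies under the Velland–Ilistan agreement and G-849 is covered: preferential rate Free applies instead.
Duty = £888,603.60 × 0% = £0.00.
Line 2 (V-802, Beleth, 3,393 kg, £771,669.99):
Base rate for V-802 is 5.5%.
V-802 has an FTA preferential rate, but origin Beleth is not Ilistan; base rate stands.
Additional duty on V-802 from Beleth: +49%. Applied ad valorem rate: 5.5% + 49% = 54.5%.
Duty = £771,669.99 × 54.5% = £420,560.14.
Line 3 (C-495, Ilistan, 84 liters, £20,174.28):
Base rate for C-495 is 5.5%.
Origin Ilistan is the FTA partner but C-495 is not on the preference list; base rate stands.
Duty = £20,174.28 × 5.5% = £1,109.59.
Total = £0.00 + £420,560.14 + £1,109.59 = £421,669.73.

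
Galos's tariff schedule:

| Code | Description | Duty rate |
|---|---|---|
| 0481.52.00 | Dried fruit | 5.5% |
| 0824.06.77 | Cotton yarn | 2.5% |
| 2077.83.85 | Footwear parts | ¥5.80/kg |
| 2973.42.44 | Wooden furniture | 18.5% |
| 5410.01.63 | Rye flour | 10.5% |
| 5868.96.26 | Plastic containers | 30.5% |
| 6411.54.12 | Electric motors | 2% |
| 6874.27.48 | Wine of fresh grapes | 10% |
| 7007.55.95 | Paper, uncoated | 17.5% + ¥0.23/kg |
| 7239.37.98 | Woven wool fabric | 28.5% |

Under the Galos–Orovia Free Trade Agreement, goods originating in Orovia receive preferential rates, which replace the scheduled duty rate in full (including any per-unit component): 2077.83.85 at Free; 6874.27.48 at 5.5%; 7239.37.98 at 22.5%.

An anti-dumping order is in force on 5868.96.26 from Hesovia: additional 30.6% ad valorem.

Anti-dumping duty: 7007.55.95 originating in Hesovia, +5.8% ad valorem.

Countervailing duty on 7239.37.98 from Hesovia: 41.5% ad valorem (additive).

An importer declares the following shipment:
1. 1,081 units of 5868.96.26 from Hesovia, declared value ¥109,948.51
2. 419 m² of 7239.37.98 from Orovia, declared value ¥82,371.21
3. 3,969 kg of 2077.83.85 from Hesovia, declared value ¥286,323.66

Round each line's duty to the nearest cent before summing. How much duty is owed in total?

Line 1 (5868.96.26, Hesovia, 1,081 units, ¥109,948.51):
Base rate for 5868.96.26 is 30.5%.
Additional duty on 5868.96.26 from Hesovia: +30.6%. Applied ad valorem rate: 30.5% + 30.6% = 61.1%.
Duty = ¥109,948.51 × 61.1% = ¥67,178.54.
Line 2 (7239.37.98, Orovia, 419 m², ¥82,371.21):
Base rate for 7239.37.98 is 28.5%.
Origin Orovia qualifies under the Galos–Orovia agreement and 7239.37.98 is covered: preferential rate 22.5% applies instead.
The additional-duty order on 7239.37.98 targets Hesovia, not Orovia; it does not apply.
Duty = ¥82,371.21 × 22.5% = ¥18,533.52.
Line 3 (2077.83.85, Hesovia, 3,969 kg, ¥286,323.66):
Base rate for 2077.83.85 is ¥5.80/kg.
2077.83.85 has an FTA preferential rate, but origin Hesovia is not Orovia; base rate stands.
Duty = 3,969 × ¥5.80 = ¥23,020.20.
Total = ¥67,178.54 + ¥18,533.52 + ¥23,020.20 = ¥108,732.26.

¥108,732.26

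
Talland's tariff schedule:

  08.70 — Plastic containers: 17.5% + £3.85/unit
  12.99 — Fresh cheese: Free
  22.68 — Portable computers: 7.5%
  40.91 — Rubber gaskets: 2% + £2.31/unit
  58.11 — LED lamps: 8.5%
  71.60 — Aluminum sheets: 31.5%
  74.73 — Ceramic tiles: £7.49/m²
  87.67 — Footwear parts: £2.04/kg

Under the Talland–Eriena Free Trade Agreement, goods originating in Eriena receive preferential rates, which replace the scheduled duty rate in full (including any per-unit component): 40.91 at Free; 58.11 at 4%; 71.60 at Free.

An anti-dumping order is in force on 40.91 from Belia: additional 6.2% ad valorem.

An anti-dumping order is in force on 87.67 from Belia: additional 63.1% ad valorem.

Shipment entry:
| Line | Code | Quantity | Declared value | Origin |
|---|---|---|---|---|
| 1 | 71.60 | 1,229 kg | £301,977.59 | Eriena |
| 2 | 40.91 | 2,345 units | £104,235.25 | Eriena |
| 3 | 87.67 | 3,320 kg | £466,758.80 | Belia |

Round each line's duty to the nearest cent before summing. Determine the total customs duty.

Line 1 (71.60, Eriena, 1,229 kg, £301,977.59):
Base rate for 71.60 is 31.5%.
Origin Eriena qualifies under the Talland–Eriena agreement and 71.60 is covered: preferential rate Free applies instead.
Duty = £301,977.59 × 0% = £0.00.
Line 2 (40.91, Eriena, 2,345 units, £104,235.25):
Base rate for 40.91 is 2% + £2.31/unit.
Origin Eriena qualifies under the Talland–Eriena agreement and 40.91 is covered: preferential rate Free applies instead.
The additional-duty order on 40.91 targets Belia, not Eriena; it does not apply.
Duty = £104,235.25 × 0% = £0.00.
Line 3 (87.67, Belia, 3,320 kg, £466,758.80):
Base rate for 87.67 is £2.04/kg.
Additional duty on 87.67 from Belia: +63.1% ad valorem. Applied ad valorem rate = 63.1%.
Duty = £466,758.80 × 63.1% + 3,320 × £2.04 = £301,297.60.
Total = £0.00 + £0.00 + £301,297.60 = £301,297.60.

£301,297.60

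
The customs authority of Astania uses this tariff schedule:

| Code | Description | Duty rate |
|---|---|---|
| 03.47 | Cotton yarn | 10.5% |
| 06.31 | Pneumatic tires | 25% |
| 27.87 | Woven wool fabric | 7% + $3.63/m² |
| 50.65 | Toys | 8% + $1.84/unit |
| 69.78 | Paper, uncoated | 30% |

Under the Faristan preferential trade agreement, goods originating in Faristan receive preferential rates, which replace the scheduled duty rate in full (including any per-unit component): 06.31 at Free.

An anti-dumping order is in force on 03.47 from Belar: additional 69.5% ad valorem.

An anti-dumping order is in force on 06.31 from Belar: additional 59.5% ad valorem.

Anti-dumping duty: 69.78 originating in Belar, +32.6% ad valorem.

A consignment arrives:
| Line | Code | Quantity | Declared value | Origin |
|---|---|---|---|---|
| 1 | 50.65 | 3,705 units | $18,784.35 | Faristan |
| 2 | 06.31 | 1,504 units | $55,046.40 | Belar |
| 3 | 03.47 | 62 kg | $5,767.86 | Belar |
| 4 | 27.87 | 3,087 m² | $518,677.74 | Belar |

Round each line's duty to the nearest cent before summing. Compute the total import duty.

$106,961.70

Line 1 (50.65, Faristan, 3,705 units, $18,784.35):
Base rate for 50.65 is 8% + $1.84/unit.
Origin Faristan is the FTA partner but 50.65 is not on the preference list; base rate stands.
Duty = $18,784.35 × 8% + 3,705 × $1.84 = $8,319.95.
Line 2 (06.31, Belar, 1,504 units, $55,046.40):
Base rate for 06.31 is 25%.
06.31 has an FTA preferential rate, but origin Belar is not Faristan; base rate stands.
Additional duty on 06.31 from Belar: +59.5%. Applied ad valorem rate: 25% + 59.5% = 84.5%.
Duty = $55,046.40 × 84.5% = $46,514.21.
Line 3 (03.47, Belar, 62 kg, $5,767.86):
Base rate for 03.47 is 10.5%.
Additional duty on 03.47 from Belar: +69.5%. Applied ad valorem rate: 10.5% + 69.5% = 80%.
Duty = $5,767.86 × 80% = $4,614.29.
Line 4 (27.87, Belar, 3,087 m², $518,677.74):
Base rate for 27.87 is 7% + $3.63/m².
Duty = $518,677.74 × 7% + 3,087 × $3.63 = $47,513.25.
Total = $8,319.95 + $46,514.21 + $4,614.29 + $47,513.25 = $106,961.70.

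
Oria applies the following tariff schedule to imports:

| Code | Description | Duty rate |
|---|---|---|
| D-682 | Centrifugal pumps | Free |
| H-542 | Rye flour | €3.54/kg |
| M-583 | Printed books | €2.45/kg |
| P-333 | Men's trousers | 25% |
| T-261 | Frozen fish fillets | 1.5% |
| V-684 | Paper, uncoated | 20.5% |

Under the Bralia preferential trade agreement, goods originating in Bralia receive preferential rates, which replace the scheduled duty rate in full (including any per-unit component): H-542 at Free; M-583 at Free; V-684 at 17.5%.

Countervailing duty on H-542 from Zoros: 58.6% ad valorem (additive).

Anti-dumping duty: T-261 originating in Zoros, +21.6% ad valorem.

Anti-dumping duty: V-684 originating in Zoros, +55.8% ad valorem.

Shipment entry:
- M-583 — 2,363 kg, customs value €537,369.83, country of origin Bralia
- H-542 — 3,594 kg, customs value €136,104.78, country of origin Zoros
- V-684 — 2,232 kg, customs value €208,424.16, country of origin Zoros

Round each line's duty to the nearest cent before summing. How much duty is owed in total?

Line 1 (M-583, Bralia, 2,363 kg, €537,369.83):
Base rate for M-583 is €2.45/kg.
Origin Bralia qualifies under the Oria–Bralia agreement and M-583 is covered: preferential rate Free applies instead.
Duty = €537,369.83 × 0% = €0.00.
Line 2 (H-542, Zoros, 3,594 kg, €136,104.78):
Base rate for H-542 is €3.54/kg.
H-542 has an FTA preferential rate, but origin Zoros is not Bralia; base rate stands.
Additional duty on H-542 from Zoros: +58.6% ad valorem. Applied ad valorem rate = 58.6%.
Duty = €136,104.78 × 58.6% + 3,594 × €3.54 = €92,480.16.
Line 3 (V-684, Zoros, 2,232 kg, €208,424.16):
Base rate for V-684 is 20.5%.
V-684 has an FTA preferential rate, but origin Zoros is not Bralia; base rate stands.
Additional duty on V-684 from Zoros: +55.8%. Applied ad valorem rate: 20.5% + 55.8% = 76.3%.
Duty = €208,424.16 × 76.3% = €159,027.63.
Total = €0.00 + €92,480.16 + €159,027.63 = €251,507.79.

€251,507.79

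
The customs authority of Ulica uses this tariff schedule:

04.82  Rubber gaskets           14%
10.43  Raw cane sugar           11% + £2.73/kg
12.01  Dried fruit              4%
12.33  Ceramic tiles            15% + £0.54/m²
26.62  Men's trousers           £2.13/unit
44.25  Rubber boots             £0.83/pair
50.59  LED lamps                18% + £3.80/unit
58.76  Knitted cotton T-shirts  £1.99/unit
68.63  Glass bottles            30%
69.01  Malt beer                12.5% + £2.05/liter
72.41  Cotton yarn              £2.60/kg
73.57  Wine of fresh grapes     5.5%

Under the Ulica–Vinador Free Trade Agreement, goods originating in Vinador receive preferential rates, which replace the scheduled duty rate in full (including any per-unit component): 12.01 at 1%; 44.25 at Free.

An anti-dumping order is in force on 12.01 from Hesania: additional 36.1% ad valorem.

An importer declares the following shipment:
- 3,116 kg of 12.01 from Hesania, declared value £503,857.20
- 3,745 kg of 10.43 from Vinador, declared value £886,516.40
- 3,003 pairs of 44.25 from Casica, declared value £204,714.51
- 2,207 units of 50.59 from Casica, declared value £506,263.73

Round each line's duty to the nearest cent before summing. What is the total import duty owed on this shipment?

£411,793.95

Line 1 (12.01, Hesania, 3,116 kg, £503,857.20):
Base rate for 12.01 is 4%.
12.01 has an FTA preferential rate, but origin Hesania is not Vinador; base rate stands.
Additional duty on 12.01 from Hesania: +36.1%. Applied ad valorem rate: 4% + 36.1% = 40.1%.
Duty = £503,857.20 × 40.1% = £202,046.74.
Line 2 (10.43, Vinador, 3,745 kg, £886,516.40):
Base rate for 10.43 is 11% + £2.73/kg.
Origin Vinador is the FTA partner but 10.43 is not on the preference list; base rate stands.
Duty = £886,516.40 × 11% + 3,745 × £2.73 = £107,740.65.
Line 3 (44.25, Casica, 3,003 pairs, £204,714.51):
Base rate for 44.25 is £0.83/pair.
44.25 has an FTA preferential rate, but origin Casica is not Vinador; base rate stands.
Duty = 3,003 × £0.83 = £2,492.49.
Line 4 (50.59, Casica, 2,207 units, £506,263.73):
Base rate for 50.59 is 18% + £3.80/unit.
Duty = £506,263.73 × 18% + 2,207 × £3.80 = £99,514.07.
Total = £202,046.74 + £107,740.65 + £2,492.49 + £99,514.07 = £411,793.95.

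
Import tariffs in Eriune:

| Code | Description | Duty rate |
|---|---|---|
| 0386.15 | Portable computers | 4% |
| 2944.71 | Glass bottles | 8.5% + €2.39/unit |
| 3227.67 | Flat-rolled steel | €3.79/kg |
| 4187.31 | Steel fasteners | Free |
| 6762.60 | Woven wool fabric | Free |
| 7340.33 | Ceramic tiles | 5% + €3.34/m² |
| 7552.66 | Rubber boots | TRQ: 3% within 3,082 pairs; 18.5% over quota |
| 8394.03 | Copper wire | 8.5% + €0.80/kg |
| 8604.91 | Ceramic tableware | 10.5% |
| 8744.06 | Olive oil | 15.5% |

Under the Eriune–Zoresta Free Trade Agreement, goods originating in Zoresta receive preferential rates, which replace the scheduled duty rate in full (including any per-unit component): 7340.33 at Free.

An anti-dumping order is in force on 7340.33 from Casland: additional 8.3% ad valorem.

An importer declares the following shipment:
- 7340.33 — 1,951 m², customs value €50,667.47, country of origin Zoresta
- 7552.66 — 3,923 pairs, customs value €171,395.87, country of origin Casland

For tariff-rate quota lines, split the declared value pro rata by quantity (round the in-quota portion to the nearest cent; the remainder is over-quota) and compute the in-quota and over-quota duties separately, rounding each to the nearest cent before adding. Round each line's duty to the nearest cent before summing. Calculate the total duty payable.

Line 1 (7340.33, Zoresta, 1,951 m², €50,667.47):
Base rate for 7340.33 is 5% + €3.34/m².
Origin Zoresta qualifies under the Eriune–Zoresta agreement and 7340.33 is covered: preferential rate Free applies instead.
The additional-duty order on 7340.33 targets Casland, not Zoresta; it does not apply.
Duty = €50,667.47 × 0% = €0.00.
Line 2 (7552.66, Casland, 3,923 pairs, €171,395.87):
Code 7552.66 is under a tariff-rate quota (threshold 3,082 pairs). In-quota: 3,082 pairs at 3%; over-quota: 841 pairs at 18.5%.
Pro-rata value split: in-quota = €171,395.87 × 3,082/3,923 = €134,652.58; over-quota = €171,395.87 − €134,652.58 = €36,743.29.
In-quota duty = €134,652.58 × 3% = €4,039.58. Over-quota duty = €36,743.29 × 18.5% = €6,797.51.
Line duty = €4,039.58 + €6,797.51 = €10,837.09.
Total = €0.00 + €10,837.09 = €10,837.09.

€10,837.09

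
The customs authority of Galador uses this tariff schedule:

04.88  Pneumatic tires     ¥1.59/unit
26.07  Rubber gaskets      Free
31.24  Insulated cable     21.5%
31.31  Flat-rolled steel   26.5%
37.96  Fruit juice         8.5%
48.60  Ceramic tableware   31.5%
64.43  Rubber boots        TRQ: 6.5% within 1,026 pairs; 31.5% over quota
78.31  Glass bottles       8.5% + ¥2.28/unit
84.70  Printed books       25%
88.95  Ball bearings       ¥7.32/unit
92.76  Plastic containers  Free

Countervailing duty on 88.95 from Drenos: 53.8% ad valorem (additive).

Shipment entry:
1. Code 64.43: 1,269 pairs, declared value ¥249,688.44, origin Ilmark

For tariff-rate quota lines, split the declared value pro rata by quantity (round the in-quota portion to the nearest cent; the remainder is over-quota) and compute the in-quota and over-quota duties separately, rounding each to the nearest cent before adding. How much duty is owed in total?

Line 1 (64.43, Ilmark, 1,269 pairs, ¥249,688.44):
Code 64.43 is under a tariff-rate quota (threshold 1,026 pairs). In-quota: 1,026 pairs at 6.5%; over-quota: 243 pairs at 31.5%.
Pro-rata value split: in-quota = ¥249,688.44 × 1,026/1,269 = ¥201,875.76; over-quota = ¥249,688.44 − ¥201,875.76 = ¥47,812.68.
In-quota duty = ¥201,875.76 × 6.5% = ¥13,121.92. Over-quota duty = ¥47,812.68 × 31.5% = ¥15,060.99.
Line duty = ¥13,121.92 + ¥15,060.99 = ¥28,182.91.

¥28,182.91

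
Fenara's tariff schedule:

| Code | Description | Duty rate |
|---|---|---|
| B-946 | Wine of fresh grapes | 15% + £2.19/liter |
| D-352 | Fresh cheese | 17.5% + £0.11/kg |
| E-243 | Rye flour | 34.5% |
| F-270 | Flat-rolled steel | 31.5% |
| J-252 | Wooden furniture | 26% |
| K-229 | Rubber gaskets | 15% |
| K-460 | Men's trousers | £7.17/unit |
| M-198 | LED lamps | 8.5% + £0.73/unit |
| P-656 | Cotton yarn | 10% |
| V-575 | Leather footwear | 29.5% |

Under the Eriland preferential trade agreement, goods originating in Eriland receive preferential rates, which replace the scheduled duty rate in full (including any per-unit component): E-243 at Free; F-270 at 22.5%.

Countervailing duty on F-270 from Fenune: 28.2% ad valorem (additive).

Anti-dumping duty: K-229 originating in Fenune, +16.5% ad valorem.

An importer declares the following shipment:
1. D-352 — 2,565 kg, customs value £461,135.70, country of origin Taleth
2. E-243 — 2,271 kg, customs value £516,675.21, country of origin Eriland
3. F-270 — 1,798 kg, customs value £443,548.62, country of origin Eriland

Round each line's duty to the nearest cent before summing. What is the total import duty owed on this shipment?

Line 1 (D-352, Taleth, 2,565 kg, £461,135.70):
Base rate for D-352 is 17.5% + £0.11/kg.
Duty = £461,135.70 × 17.5% + 2,565 × £0.11 = £80,980.90.
Line 2 (E-243, Eriland, 2,271 kg, £516,675.21):
Base rate for E-243 is 34.5%.
Origin Eriland qualifies under the Fenara–Eriland agreement and E-243 is covered: preferential rate Free applies instead.
Duty = £516,675.21 × 0% = £0.00.
Line 3 (F-270, Eriland, 1,798 kg, £443,548.62):
Base rate for F-270 is 31.5%.
Origin Eriland qualifies under the Fenara–Eriland agreement and F-270 is covered: preferential rate 22.5% applies instead.
The additional-duty order on F-270 targets Fenune, not Eriland; it does not apply.
Duty = £443,548.62 × 22.5% = £99,798.44.
Total = £80,980.90 + £0.00 + £99,798.44 = £180,779.34.

£180,779.34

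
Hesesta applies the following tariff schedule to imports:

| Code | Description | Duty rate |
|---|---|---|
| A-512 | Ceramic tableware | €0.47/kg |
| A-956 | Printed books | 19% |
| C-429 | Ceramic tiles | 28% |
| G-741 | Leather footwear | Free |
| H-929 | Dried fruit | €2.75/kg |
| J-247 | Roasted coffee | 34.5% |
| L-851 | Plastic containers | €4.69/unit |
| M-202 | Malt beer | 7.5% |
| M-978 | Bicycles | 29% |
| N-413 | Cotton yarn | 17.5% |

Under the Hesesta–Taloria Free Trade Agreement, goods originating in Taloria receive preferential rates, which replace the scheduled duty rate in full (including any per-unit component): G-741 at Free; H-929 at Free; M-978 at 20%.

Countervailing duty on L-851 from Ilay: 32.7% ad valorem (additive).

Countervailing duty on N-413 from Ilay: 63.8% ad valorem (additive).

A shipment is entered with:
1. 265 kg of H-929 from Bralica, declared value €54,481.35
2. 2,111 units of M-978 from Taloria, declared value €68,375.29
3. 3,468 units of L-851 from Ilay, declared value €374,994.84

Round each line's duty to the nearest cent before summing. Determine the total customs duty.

Line 1 (H-929, Bralica, 265 kg, €54,481.35):
Base rate for H-929 is €2.75/kg.
H-929 has an FTA preferential rate, but origin Bralica is not Taloria; base rate stands.
Duty = 265 × €2.75 = €728.75.
Line 2 (M-978, Taloria, 2,111 units, €68,375.29):
Base rate for M-978 is 29%.
Origin Taloria qualifies under the Hesesta–Taloria agreement and M-978 is covered: preferential rate 20% applies instead.
Duty = €68,375.29 × 20% = €13,675.06.
Line 3 (L-851, Ilay, 3,468 units, €374,994.84):
Base rate for L-851 is €4.69/unit.
Additional duty on L-851 from Ilay: +32.7% ad valorem. Applied ad valorem rate = 32.7%.
Duty = €374,994.84 × 32.7% + 3,468 × €4.69 = €138,888.23.
Total = €728.75 + €13,675.06 + €138,888.23 = €153,292.04.

€153,292.04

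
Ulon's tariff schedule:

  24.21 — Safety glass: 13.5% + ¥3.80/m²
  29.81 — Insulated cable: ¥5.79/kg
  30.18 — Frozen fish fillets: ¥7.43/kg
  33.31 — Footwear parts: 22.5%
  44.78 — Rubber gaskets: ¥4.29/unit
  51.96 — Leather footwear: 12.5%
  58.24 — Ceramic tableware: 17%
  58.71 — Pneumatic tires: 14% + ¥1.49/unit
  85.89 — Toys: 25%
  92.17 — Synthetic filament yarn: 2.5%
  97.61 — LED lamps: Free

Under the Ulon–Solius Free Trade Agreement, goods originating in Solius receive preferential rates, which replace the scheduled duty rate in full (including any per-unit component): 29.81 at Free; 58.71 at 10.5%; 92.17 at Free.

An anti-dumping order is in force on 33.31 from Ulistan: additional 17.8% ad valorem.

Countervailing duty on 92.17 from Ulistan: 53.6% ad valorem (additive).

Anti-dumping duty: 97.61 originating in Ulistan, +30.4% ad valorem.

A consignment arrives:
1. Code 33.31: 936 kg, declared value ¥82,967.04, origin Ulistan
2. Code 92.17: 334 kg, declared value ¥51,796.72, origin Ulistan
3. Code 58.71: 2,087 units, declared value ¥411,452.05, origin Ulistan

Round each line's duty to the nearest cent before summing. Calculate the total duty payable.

Line 1 (33.31, Ulistan, 936 kg, ¥82,967.04):
Base rate for 33.31 is 22.5%.
Additional duty on 33.31 from Ulistan: +17.8%. Applied ad valorem rate: 22.5% + 17.8% = 40.3%.
Duty = ¥82,967.04 × 40.3% = ¥33,435.72.
Line 2 (92.17, Ulistan, 334 kg, ¥51,796.72):
Base rate for 92.17 is 2.5%.
92.17 has an FTA preferential rate, but origin Ulistan is not Solius; base rate stands.
Additional duty on 92.17 from Ulistan: +53.6%. Applied ad valorem rate: 2.5% + 53.6% = 56.1%.
Duty = ¥51,796.72 × 56.1% = ¥29,057.96.
Line 3 (58.71, Ulistan, 2,087 units, ¥411,452.05):
Base rate for 58.71 is 14% + ¥1.49/unit.
58.71 has an FTA preferential rate, but origin Ulistan is not Solius; base rate stands.
Duty = ¥411,452.05 × 14% + 2,087 × ¥1.49 = ¥60,712.92.
Total = ¥33,435.72 + ¥29,057.96 + ¥60,712.92 = ¥123,206.60.

¥123,206.60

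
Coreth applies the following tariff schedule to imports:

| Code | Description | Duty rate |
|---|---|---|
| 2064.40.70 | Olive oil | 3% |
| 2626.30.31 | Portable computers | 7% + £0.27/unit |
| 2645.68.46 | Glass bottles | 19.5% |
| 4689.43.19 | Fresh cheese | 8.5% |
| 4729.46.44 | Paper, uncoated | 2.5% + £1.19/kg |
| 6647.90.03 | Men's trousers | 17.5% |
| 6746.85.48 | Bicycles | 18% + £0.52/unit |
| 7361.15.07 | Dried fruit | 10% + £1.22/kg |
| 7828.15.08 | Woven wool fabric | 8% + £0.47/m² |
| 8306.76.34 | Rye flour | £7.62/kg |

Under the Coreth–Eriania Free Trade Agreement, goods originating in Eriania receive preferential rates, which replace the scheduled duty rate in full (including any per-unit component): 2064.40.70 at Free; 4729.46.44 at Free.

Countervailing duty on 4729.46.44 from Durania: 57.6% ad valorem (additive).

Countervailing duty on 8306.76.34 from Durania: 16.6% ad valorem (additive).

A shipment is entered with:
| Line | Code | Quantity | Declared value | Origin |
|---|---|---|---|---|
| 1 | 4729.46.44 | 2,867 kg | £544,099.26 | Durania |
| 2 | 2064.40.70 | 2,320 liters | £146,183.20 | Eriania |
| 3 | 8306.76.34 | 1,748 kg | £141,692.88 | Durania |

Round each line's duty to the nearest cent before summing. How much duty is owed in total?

£367,256.17

Line 1 (4729.46.44, Durania, 2,867 kg, £544,099.26):
Base rate for 4729.46.44 is 2.5% + £1.19/kg.
4729.46.44 has an FTA preferential rate, but origin Durania is not Eriania; base rate stands.
Additional duty on 4729.46.44 from Durania: +57.6%. Applied ad valorem rate: 2.5% + 57.6% = 60.1%.
Duty = £544,099.26 × 60.1% + 2,867 × £1.19 = £330,415.39.
Line 2 (2064.40.70, Eriania, 2,320 liters, £146,183.20):
Base rate for 2064.40.70 is 3%.
Origin Eriania qualifies under the Coreth–Eriania agreement and 2064.40.70 is covered: preferential rate Free applies instead.
Duty = £146,183.20 × 0% = £0.00.
Line 3 (8306.76.34, Durania, 1,748 kg, £141,692.88):
Base rate for 8306.76.34 is £7.62/kg.
Additional duty on 8306.76.34 from Durania: +16.6% ad valorem. Applied ad valorem rate = 16.6%.
Duty = £141,692.88 × 16.6% + 1,748 × £7.62 = £36,840.78.
Total = £330,415.39 + £0.00 + £36,840.78 = £367,256.17.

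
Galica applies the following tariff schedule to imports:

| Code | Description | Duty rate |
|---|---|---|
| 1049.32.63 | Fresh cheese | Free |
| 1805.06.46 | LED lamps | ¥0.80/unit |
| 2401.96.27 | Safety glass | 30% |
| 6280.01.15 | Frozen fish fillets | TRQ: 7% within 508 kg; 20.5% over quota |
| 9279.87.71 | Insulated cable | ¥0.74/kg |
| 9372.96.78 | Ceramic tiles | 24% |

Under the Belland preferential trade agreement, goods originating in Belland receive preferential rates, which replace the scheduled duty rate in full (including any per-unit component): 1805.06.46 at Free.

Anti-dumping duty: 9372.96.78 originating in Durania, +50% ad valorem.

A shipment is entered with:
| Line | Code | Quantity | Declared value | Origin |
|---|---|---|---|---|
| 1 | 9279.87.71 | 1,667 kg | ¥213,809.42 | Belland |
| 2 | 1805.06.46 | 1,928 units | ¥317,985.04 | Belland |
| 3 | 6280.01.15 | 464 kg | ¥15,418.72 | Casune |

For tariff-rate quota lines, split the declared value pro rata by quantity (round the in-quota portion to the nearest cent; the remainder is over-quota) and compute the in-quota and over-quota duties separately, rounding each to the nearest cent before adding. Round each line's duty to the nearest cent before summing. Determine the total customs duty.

¥2,312.89

Line 1 (9279.87.71, Belland, 1,667 kg, ¥213,809.42):
Base rate for 9279.87.71 is ¥0.74/kg.
Origin Belland is the FTA partner but 9279.87.71 is not on the preference list; base rate stands.
Duty = 1,667 × ¥0.74 = ¥1,233.58.
Line 2 (1805.06.46, Belland, 1,928 units, ¥317,985.04):
Base rate for 1805.06.46 is ¥0.80/unit.
Origin Belland qualifies under the Galica–Belland agreement and 1805.06.46 is covered: preferential rate Free applies instead.
Duty = ¥317,985.04 × 0% = ¥0.00.
Line 3 (6280.01.15, Casune, 464 kg, ¥15,418.72):
Code 6280.01.15 is under a tariff-rate quota (threshold 508 kg). Quantity 464 kg is within the quota, so the in-quota rate 7% applies to the full value.
Duty = ¥15,418.72 × 7% = ¥1,079.31.
Total = ¥1,233.58 + ¥0.00 + ¥1,079.31 = ¥2,312.89.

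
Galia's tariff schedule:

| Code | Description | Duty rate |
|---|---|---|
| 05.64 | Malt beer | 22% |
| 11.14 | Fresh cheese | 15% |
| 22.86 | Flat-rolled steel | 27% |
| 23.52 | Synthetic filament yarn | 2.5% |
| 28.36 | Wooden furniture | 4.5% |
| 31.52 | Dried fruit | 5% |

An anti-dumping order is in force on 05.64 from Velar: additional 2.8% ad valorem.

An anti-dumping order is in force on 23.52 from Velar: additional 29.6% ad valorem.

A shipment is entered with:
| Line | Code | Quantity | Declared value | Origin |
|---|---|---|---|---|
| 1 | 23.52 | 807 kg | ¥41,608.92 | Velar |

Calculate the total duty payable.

¥13,356.46

Line 1 (23.52, Velar, 807 kg, ¥41,608.92):
Base rate for 23.52 is 2.5%.
Additional duty on 23.52 from Velar: +29.6%. Applied ad valorem rate: 2.5% + 29.6% = 32.1%.
Duty = ¥41,608.92 × 32.1% = ¥13,356.46.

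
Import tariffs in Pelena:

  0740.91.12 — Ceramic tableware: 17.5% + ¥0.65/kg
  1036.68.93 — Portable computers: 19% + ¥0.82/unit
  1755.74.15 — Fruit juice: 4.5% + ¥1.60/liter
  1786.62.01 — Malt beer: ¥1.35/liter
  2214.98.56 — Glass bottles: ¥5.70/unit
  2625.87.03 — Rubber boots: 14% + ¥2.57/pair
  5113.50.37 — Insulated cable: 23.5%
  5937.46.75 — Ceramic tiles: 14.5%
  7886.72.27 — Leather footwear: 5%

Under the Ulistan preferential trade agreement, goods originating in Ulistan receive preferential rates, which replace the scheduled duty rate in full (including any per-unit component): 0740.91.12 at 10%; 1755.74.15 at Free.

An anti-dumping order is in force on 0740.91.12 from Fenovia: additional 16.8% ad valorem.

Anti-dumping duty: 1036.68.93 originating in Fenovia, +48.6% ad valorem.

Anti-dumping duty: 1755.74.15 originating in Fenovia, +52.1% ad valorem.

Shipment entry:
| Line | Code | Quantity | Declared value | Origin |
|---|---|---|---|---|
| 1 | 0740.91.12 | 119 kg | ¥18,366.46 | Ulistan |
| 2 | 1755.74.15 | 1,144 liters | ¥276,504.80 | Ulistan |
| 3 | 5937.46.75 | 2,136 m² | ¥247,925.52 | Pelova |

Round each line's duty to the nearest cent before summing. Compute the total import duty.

Line 1 (0740.91.12, Ulistan, 119 kg, ¥18,366.46):
Base rate for 0740.91.12 is 17.5% + ¥0.65/kg.
Origin Ulistan qualifies under the Pelena–Ulistan agreement and 0740.91.12 is covered: preferential rate 10% applies instead.
The additional-duty order on 0740.91.12 targets Fenovia, not Ulistan; it does not apply.
Duty = ¥18,366.46 × 10% = ¥1,836.65.
Line 2 (1755.74.15, Ulistan, 1,144 liters, ¥276,504.80):
Base rate for 1755.74.15 is 4.5% + ¥1.60/liter.
Origin Ulistan qualifies under the Pelena–Ulistan agreement and 1755.74.15 is covered: preferential rate Free applies instead.
The additional-duty order on 1755.74.15 targets Fenovia, not Ulistan; it does not apply.
Duty = ¥276,504.80 × 0% = ¥0.00.
Line 3 (5937.46.75, Pelova, 2,136 m², ¥247,925.52):
Base rate for 5937.46.75 is 14.5%.
Duty = ¥247,925.52 × 14.5% = ¥35,949.20.
Total = ¥1,836.65 + ¥0.00 + ¥35,949.20 = ¥37,785.85.

¥37,785.85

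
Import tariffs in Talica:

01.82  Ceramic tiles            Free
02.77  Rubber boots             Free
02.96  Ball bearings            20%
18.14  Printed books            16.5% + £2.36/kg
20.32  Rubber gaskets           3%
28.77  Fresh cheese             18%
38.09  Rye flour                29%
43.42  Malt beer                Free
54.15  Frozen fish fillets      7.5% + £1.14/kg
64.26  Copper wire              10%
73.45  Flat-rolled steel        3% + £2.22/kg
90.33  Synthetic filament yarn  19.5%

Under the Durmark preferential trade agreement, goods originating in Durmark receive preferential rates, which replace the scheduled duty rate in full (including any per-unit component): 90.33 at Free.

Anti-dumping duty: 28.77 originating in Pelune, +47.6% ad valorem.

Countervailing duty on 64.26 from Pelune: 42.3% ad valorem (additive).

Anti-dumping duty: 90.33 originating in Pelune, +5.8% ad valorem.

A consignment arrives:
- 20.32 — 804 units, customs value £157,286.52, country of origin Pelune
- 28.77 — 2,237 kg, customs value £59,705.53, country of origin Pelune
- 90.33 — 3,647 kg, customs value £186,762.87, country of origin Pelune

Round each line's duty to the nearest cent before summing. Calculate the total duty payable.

£91,136.44

Line 1 (20.32, Pelune, 804 units, £157,286.52):
Base rate for 20.32 is 3%.
Duty = £157,286.52 × 3% = £4,718.60.
Line 2 (28.77, Pelune, 2,237 kg, £59,705.53):
Base rate for 28.77 is 18%.
Additional duty on 28.77 from Pelune: +47.6%. Applied ad valorem rate: 18% + 47.6% = 65.6%.
Duty = £59,705.53 × 65.6% = £39,166.83.
Line 3 (90.33, Pelune, 3,647 kg, £186,762.87):
Base rate for 90.33 is 19.5%.
90.33 has an FTA preferential rate, but origin Pelune is not Durmark; base rate stands.
Additional duty on 90.33 from Pelune: +5.8%. Applied ad valorem rate: 19.5% + 5.8% = 25.3%.
Duty = £186,762.87 × 25.3% = £47,251.01.
Total = £4,718.60 + £39,166.83 + £47,251.01 = £91,136.44.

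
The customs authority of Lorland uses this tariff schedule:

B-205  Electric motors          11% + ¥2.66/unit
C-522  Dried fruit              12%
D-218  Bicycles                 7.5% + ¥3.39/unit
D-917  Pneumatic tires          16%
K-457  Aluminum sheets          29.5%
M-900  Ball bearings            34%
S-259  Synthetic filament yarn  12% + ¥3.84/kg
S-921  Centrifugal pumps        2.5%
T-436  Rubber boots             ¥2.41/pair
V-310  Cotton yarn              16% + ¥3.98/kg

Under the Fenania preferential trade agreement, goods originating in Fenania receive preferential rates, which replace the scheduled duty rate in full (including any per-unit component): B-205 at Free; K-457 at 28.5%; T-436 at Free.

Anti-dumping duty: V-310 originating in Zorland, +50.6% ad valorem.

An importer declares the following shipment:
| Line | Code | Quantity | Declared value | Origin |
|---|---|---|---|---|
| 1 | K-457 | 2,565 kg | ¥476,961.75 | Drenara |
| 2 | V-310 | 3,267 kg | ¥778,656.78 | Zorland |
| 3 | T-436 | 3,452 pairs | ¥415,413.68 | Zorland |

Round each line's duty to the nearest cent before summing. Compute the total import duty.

Line 1 (K-457, Drenara, 2,565 kg, ¥476,961.75):
Base rate for K-457 is 29.5%.
K-457 has an FTA preferential rate, but origin Drenara is not Fenania; base rate stands.
Duty = ¥476,961.75 × 29.5% = ¥140,703.72.
Line 2 (V-310, Zorland, 3,267 kg, ¥778,656.78):
Base rate for V-310 is 16% + ¥3.98/kg.
Additional duty on V-310 from Zorland: +50.6%. Applied ad valorem rate: 16% + 50.6% = 66.6%.
Duty = ¥778,656.78 × 66.6% + 3,267 × ¥3.98 = ¥531,588.08.
Line 3 (T-436, Zorland, 3,452 pairs, ¥415,413.68):
Base rate for T-436 is ¥2.41/pair.
T-436 has an FTA preferential rate, but origin Zorland is not Fenania; base rate stands.
Duty = 3,452 × ¥2.41 = ¥8,319.32.
Total = ¥140,703.72 + ¥531,588.08 + ¥8,319.32 = ¥680,611.12.

¥680,611.12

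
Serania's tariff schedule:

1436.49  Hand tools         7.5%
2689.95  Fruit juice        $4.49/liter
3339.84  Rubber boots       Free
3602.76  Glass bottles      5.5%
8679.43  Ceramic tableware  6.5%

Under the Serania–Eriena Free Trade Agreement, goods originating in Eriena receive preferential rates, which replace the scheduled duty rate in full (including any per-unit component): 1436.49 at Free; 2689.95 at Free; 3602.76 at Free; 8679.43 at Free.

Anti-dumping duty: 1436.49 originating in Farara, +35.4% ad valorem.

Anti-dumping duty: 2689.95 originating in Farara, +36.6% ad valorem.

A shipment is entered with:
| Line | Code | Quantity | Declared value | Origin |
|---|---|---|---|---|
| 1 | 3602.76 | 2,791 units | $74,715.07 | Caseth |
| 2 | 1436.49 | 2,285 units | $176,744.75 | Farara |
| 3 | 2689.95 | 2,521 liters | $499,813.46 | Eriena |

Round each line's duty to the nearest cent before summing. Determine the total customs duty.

Line 1 (3602.76, Caseth, 2,791 units, $74,715.07):
Base rate for 3602.76 is 5.5%.
3602.76 has an FTA preferential rate, but origin Caseth is not Eriena; base rate stands.
Duty = $74,715.07 × 5.5% = $4,109.33.
Line 2 (1436.49, Farara, 2,285 units, $176,744.75):
Base rate for 1436.49 is 7.5%.
1436.49 has an FTA preferential rate, but origin Farara is not Eriena; base rate stands.
Additional duty on 1436.49 from Farara: +35.4%. Applied ad valorem rate: 7.5% + 35.4% = 42.9%.
Duty = $176,744.75 × 42.9% = $75,823.50.
Line 3 (2689.95, Eriena, 2,521 liters, $499,813.46):
Base rate for 2689.95 is $4.49/liter.
Origin Eriena qualifies under the Serania–Eriena agreement and 2689.95 is covered: preferential rate Free applies instead.
The additional-duty order on 2689.95 targets Farara, not Eriena; it does not apply.
Duty = $499,813.46 × 0% = $0.00.
Total = $4,109.33 + $75,823.50 + $0.00 = $79,932.83.

$79,932.83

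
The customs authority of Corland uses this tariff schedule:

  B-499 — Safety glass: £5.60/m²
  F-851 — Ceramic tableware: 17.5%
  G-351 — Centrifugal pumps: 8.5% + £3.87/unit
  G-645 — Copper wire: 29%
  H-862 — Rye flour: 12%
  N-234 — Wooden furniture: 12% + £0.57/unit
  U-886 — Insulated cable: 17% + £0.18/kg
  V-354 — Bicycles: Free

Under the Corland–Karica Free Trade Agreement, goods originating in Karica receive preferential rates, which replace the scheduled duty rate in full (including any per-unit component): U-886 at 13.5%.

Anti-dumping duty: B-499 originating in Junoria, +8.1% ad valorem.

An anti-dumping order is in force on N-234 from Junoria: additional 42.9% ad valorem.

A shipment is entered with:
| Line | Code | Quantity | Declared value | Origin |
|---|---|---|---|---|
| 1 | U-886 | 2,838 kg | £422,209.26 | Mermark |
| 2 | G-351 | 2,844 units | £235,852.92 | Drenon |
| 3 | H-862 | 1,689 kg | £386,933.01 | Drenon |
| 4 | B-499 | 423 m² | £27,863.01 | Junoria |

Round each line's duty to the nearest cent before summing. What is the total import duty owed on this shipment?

£154,397.85

Line 1 (U-886, Mermark, 2,838 kg, £422,209.26):
Base rate for U-886 is 17% + £0.18/kg.
U-886 has an FTA preferential rate, but origin Mermark is not Karica; base rate stands.
Duty = £422,209.26 × 17% + 2,838 × £0.18 = £72,286.41.
Line 2 (G-351, Drenon, 2,844 units, £235,852.92):
Base rate for G-351 is 8.5% + £3.87/unit.
Duty = £235,852.92 × 8.5% + 2,844 × £3.87 = £31,053.78.
Line 3 (H-862, Drenon, 1,689 kg, £386,933.01):
Base rate for H-862 is 12%.
Duty = £386,933.01 × 12% = £46,431.96.
Line 4 (B-499, Junoria, 423 m², £27,863.01):
Base rate for B-499 is £5.60/m².
Additional duty on B-499 from Junoria: +8.1% ad valorem. Applied ad valorem rate = 8.1%.
Duty = £27,863.01 × 8.1% + 423 × £5.60 = £4,625.70.
Total = £72,286.41 + £31,053.78 + £46,431.96 + £4,625.70 = £154,397.85.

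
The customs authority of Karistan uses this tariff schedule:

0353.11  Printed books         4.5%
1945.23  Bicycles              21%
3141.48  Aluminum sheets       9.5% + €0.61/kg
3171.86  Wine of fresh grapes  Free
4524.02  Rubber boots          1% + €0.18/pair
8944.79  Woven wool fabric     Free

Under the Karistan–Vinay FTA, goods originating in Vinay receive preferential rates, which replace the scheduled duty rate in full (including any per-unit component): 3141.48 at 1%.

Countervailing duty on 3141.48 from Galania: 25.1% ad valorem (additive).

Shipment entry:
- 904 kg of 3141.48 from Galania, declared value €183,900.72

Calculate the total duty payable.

€64,181.09

Line 1 (3141.48, Galania, 904 kg, €183,900.72):
Base rate for 3141.48 is 9.5% + €0.61/kg.
3141.48 has an FTA preferential rate, but origin Galania is not Vinay; base rate stands.
Additional duty on 3141.48 from Galania: +25.1%. Applied ad valorem rate: 9.5% + 25.1% = 34.6%.
Duty = €183,900.72 × 34.6% + 904 × €0.61 = €64,181.09.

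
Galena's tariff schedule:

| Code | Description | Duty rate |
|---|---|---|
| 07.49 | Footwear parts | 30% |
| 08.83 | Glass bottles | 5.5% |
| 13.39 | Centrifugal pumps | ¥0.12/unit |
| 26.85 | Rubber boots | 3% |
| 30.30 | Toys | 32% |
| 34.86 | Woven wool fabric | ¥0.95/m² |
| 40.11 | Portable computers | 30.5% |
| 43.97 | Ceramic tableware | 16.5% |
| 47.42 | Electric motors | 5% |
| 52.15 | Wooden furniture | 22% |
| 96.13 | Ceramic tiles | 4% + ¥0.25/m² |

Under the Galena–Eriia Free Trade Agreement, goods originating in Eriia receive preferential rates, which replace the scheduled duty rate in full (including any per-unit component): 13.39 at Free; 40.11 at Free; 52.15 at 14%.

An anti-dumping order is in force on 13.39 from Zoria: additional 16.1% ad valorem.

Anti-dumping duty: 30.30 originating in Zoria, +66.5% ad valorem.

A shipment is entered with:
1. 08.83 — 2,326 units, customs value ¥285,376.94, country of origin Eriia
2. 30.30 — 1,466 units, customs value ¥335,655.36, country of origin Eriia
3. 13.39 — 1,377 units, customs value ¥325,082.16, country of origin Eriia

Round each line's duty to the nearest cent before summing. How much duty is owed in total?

Line 1 (08.83, Eriia, 2,326 units, ¥285,376.94):
Base rate for 08.83 is 5.5%.
Origin Eriia is the FTA partner but 08.83 is not on the preference list; base rate stands.
Duty = ¥285,376.94 × 5.5% = ¥15,695.73.
Line 2 (30.30, Eriia, 1,466 units, ¥335,655.36):
Base rate for 30.30 is 32%.
Origin Eriia is the FTA partner but 30.30 is not on the preference list; base rate stands.
The additional-duty order on 30.30 targets Zoria, not Eriia; it does not apply.
Duty = ¥335,655.36 × 32% = ¥107,409.72.
Line 3 (13.39, Eriia, 1,377 units, ¥325,082.16):
Base rate for 13.39 is ¥0.12/unit.
Origin Eriia qualifies under the Galena–Eriia agreement and 13.39 is covered: preferential rate Free applies instead.
The additional-duty order on 13.39 targets Zoria, not Eriia; it does not apply.
Duty = ¥325,082.16 × 0% = ¥0.00.
Total = ¥15,695.73 + ¥107,409.72 + ¥0.00 = ¥123,105.45.

¥123,105.45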